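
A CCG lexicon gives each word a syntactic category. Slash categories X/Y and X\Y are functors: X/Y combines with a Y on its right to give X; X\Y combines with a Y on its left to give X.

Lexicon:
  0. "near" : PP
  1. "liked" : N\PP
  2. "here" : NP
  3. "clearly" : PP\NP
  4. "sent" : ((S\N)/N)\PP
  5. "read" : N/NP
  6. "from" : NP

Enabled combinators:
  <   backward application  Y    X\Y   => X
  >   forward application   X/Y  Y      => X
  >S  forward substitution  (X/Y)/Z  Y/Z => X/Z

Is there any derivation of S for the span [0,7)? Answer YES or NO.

[0,7] S   <
  [0,2] N   <
    [0,1] "near" : PP
    [1,2] "liked" : N\PP
  [2,7] S\N   >
    [2,5] (S\N)/N   <
      [2,4] PP   <
        [2,3] "here" : NP
        [3,4] "clearly" : PP\NP
      [4,5] "sent" : ((S\N)/N)\PP
    [5,7] N   >
      [5,6] "read" : N/NP
      [6,7] "from" : NP

YES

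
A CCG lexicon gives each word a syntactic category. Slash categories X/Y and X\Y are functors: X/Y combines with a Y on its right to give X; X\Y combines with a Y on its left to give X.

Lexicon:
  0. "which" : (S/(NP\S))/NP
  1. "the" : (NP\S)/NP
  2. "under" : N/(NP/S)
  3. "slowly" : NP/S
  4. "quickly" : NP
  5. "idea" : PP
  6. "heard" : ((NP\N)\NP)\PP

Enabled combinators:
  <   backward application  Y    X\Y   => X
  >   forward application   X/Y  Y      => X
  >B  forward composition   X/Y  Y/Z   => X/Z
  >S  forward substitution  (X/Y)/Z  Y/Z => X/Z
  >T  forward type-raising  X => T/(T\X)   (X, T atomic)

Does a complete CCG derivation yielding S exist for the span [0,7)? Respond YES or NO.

YES

[0,7] S   >
  [0,2] S/NP   >S
    [0,1] "which" : (S/(NP\S))/NP
    [1,2] "the" : (NP\S)/NP
  [2,7] NP   <
    [2,4] N   >
      [2,3] "under" : N/(NP/S)
      [3,4] "slowly" : NP/S
    [4,7] NP\N   <
      [4,5] "quickly" : NP
      [5,7] (NP\N)\NP   <
        [5,6] "idea" : PP
        [6,7] "heard" : ((NP\N)\NP)\PP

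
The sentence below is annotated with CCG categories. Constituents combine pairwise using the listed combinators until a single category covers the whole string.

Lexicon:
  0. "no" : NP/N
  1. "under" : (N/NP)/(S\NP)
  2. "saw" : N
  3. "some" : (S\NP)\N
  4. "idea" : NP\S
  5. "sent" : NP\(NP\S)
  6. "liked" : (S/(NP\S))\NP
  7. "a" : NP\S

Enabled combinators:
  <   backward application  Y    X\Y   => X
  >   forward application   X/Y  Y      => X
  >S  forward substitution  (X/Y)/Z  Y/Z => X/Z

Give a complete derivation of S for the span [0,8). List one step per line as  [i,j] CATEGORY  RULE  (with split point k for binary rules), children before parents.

[0,1] NP/N  lex  "no"
[1,2] (N/NP)/(S\NP)  lex  "under"
[2,3] N  lex  "saw"
[3,4] (S\NP)\N  lex  "some"
[2,4] S\NP  <  k=3
[1,4] N/NP  >  k=2
[4,5] NP\S  lex  "idea"
[5,6] NP\(NP\S)  lex  "sent"
[4,6] NP  <  k=5
[1,6] N  >  k=4
[0,6] NP  >  k=1
[6,7] (S/(NP\S))\NP  lex  "liked"
[0,7] S/(NP\S)  <  k=6
[7,8] NP\S  lex  "a"
[0,8] S  >  k=7

[0,8] S   >
  [0,7] S/(NP\S)   <
    [0,6] NP   >
      [0,1] "no" : NP/N
      [1,6] N   >
        [1,4] N/NP   >
          [1,2] "under" : (N/NP)/(S\NP)
          [2,4] S\NP   <
            [2,3] "saw" : N
            [3,4] "some" : (S\NP)\N
        [4,6] NP   <
          [4,5] "idea" : NP\S
          [5,6] "sent" : NP\(NP\S)
    [6,7] "liked" : (S/(NP\S))\NP
  [7,8] "a" : NP\S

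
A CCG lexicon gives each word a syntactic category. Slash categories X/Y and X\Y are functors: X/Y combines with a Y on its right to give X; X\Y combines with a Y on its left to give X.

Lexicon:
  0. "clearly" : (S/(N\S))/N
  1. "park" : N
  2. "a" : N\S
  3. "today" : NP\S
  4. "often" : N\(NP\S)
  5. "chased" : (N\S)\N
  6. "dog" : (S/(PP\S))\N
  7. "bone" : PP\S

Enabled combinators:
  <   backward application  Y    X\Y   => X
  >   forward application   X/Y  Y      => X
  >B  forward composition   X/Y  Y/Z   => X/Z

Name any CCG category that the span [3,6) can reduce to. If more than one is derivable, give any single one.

N\S

[0,8] S   >
  [0,7] S/(PP\S)   <
    [0,6] N   <
      [0,3] S   >
        [0,2] S/(N\S)   >
          [0,1] "clearly" : (S/(N\S))/N
          [1,2] "park" : N
        [2,3] "a" : N\S
      [3,6] N\S   <
        [3,5] N   <
          [3,4] "today" : NP\S
          [4,5] "often" : N\(NP\S)
        [5,6] "chased" : (N\S)\N
    [6,7] "dog" : (S/(PP\S))\N
  [7,8] "bone" : PP\S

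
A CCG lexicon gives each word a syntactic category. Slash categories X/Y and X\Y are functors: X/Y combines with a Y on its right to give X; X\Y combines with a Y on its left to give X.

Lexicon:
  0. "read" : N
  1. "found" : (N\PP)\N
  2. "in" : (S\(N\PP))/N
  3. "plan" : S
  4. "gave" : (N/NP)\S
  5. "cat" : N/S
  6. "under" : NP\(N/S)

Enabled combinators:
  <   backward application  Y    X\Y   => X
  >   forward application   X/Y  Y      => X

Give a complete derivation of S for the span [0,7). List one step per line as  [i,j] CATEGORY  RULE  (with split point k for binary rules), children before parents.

[0,1] N  lex  "read"
[1,2] (N\PP)\N  lex  "found"
[0,2] N\PP  <  k=1
[2,3] (S\(N\PP))/N  lex  "in"
[3,4] S  lex  "plan"
[4,5] (N/NP)\S  lex  "gave"
[3,5] N/NP  <  k=4
[5,6] N/S  lex  "cat"
[6,7] NP\(N/S)  lex  "under"
[5,7] NP  <  k=6
[3,7] N  >  k=5
[2,7] S\(N\PP)  >  k=3
[0,7] S  <  k=2

[0,7] S   <
  [0,2] N\PP   <
    [0,1] "read" : N
    [1,2] "found" : (N\PP)\N
  [2,7] S\(N\PP)   >
    [2,3] "in" : (S\(N\PP))/N
    [3,7] N   >
      [3,5] N/NP   <
        [3,4] "plan" : S
        [4,5] "gave" : (N/NP)\S
      [5,7] NP   <
        [5,6] "cat" : N/S
        [6,7] "under" : NP\(N/S)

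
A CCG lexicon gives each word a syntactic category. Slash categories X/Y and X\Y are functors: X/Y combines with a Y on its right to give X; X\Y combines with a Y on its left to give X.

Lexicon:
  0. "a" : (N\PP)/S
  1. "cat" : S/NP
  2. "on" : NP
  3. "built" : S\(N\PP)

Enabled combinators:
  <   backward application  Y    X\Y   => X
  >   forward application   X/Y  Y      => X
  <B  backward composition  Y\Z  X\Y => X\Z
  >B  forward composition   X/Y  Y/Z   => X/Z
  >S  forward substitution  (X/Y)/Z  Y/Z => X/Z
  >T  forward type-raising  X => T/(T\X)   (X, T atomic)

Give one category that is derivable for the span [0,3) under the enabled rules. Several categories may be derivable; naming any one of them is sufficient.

N\PP

[0,4] S   <
  [0,3] N\PP   >
    [0,1] "a" : (N\PP)/S
    [1,3] S   >
      [1,2] "cat" : S/NP
      [2,3] "on" : NP
  [3,4] "built" : S\(N\PP)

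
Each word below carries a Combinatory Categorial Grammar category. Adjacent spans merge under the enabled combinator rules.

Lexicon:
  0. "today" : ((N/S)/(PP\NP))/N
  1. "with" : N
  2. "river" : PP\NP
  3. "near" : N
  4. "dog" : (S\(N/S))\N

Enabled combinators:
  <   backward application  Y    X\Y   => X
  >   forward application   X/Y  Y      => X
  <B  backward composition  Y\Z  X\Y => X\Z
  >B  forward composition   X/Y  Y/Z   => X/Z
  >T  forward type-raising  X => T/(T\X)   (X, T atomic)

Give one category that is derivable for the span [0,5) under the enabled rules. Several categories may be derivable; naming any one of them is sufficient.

[0,5] S   <
  [0,3] N/S   >
    [0,2] (N/S)/(PP\NP)   >
      [0,1] "today" : ((N/S)/(PP\NP))/N
      [1,2] "with" : N
    [2,3] "river" : PP\NP
  [3,5] S\(N/S)   <
    [3,4] "near" : N
    [4,5] "dog" : (S\(N/S))\N

S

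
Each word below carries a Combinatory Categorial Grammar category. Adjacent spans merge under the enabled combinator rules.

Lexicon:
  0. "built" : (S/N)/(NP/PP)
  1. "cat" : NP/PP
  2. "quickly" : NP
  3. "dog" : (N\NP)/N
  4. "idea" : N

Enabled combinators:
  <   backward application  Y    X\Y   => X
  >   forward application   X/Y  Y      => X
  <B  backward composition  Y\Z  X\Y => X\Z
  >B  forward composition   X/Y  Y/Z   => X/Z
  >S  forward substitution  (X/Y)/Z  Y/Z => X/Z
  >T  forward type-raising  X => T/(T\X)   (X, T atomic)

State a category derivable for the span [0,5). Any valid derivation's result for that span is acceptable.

S

[0,5] S   >
  [0,2] S/N   >
    [0,1] "built" : (S/N)/(NP/PP)
    [1,2] "cat" : NP/PP
  [2,5] N   >
    [2,3] N/(N\NP)   >T
      [2,3] "quickly" : NP
    [3,5] N\NP   >
      [3,4] "dog" : (N\NP)/N
      [4,5] "idea" : N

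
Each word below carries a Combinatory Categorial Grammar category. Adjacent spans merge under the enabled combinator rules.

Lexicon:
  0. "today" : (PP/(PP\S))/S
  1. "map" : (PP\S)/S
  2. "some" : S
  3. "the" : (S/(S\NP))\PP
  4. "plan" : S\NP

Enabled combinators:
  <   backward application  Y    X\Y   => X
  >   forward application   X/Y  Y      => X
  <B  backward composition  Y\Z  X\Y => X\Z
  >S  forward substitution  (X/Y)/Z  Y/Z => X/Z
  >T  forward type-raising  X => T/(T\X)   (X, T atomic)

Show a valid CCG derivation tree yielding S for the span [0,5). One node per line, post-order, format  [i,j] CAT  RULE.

[0,5] S   >
  [0,4] S/(S\NP)   <
    [0,3] PP   >
      [0,2] PP/S   >S
        [0,1] "today" : (PP/(PP\S))/S
        [1,2] "map" : (PP\S)/S
      [2,3] "some" : S
    [3,4] "the" : (S/(S\NP))\PP
  [4,5] "plan" : S\NP

[0,1] (PP/(PP\S))/S  lex  "today"
[1,2] (PP\S)/S  lex  "map"
[0,2] PP/S  >S  k=1
[2,3] S  lex  "some"
[0,3] PP  >  k=2
[3,4] (S/(S\NP))\PP  lex  "the"
[0,4] S/(S\NP)  <  k=3
[4,5] S\NP  lex  "plan"
[0,5] S  >  k=4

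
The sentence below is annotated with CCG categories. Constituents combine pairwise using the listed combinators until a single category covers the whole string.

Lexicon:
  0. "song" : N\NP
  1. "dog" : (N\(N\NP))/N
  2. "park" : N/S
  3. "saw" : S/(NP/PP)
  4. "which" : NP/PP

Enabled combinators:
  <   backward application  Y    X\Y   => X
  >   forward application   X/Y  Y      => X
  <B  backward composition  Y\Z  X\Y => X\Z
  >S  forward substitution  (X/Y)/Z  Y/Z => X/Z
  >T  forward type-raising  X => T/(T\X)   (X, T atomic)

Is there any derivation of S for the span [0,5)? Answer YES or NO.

NO

N\NP (N\(N\NP))/N N/S S/(NP/PP) NP/PP
CKY chart[0,5] = {N, N/(N\N), NP/(NP\N), PP/(PP\N), S/(S\N)}; S ∉ chart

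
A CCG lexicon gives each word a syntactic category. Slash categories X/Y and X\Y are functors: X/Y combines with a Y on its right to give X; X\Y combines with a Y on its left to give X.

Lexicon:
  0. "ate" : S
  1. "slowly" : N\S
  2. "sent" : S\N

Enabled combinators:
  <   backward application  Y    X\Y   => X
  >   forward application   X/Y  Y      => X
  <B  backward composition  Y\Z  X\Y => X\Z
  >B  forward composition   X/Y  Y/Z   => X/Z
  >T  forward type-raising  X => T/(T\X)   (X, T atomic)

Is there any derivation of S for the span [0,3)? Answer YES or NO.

YES

[0,3] S   <
  [0,2] N   <
    [0,1] "ate" : S
    [1,2] "slowly" : N\S
  [2,3] "sent" : S\N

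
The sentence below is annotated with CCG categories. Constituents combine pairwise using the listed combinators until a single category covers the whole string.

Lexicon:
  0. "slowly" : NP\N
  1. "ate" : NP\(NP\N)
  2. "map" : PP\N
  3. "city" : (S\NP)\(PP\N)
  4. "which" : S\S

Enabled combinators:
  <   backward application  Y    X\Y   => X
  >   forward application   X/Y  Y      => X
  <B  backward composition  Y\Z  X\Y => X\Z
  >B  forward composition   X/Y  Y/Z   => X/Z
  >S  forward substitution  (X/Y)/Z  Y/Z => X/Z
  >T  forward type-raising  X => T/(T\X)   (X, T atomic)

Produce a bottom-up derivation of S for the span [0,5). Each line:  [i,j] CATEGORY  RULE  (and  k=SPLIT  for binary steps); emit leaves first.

[0,5] S   <
  [0,2] NP   <
    [0,1] "slowly" : NP\N
    [1,2] "ate" : NP\(NP\N)
  [2,5] S\NP   <B
    [2,4] S\NP   <
      [2,3] "map" : PP\N
      [3,4] "city" : (S\NP)\(PP\N)
    [4,5] "which" : S\S

[0,1] NP\N  lex  "slowly"
[1,2] NP\(NP\N)  lex  "ate"
[0,2] NP  <  k=1
[2,3] PP\N  lex  "map"
[3,4] (S\NP)\(PP\N)  lex  "city"
[2,4] S\NP  <  k=3
[4,5] S\S  lex  "which"
[2,5] S\NP  <B  k=4
[0,5] S  <  k=2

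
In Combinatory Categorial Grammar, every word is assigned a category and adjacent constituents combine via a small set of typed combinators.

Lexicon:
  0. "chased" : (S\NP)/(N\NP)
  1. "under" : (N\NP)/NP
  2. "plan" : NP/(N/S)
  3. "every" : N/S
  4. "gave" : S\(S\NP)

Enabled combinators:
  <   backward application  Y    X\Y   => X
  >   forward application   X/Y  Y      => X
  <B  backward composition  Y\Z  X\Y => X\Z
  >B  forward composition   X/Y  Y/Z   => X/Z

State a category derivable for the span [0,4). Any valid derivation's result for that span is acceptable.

[0,5] S   <
  [0,4] S\NP   >
    [0,1] "chased" : (S\NP)/(N\NP)
    [1,4] N\NP   >
      [1,2] "under" : (N\NP)/NP
      [2,4] NP   >
        [2,3] "plan" : NP/(N/S)
        [3,4] "every" : N/S
  [4,5] "gave" : S\(S\NP)

S\NP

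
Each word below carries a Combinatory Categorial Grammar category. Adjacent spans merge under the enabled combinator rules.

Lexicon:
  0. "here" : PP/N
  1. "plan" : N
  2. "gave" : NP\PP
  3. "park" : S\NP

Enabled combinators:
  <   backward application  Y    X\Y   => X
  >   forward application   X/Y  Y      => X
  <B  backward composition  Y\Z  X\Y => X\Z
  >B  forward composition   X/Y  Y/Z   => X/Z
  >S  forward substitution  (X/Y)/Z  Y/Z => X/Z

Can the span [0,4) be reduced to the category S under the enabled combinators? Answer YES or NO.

YES

[0,4] S   <
  [0,2] PP   >
    [0,1] "here" : PP/N
    [1,2] "plan" : N
  [2,4] S\PP   <B
    [2,3] "gave" : NP\PP
    [3,4] "park" : S\NP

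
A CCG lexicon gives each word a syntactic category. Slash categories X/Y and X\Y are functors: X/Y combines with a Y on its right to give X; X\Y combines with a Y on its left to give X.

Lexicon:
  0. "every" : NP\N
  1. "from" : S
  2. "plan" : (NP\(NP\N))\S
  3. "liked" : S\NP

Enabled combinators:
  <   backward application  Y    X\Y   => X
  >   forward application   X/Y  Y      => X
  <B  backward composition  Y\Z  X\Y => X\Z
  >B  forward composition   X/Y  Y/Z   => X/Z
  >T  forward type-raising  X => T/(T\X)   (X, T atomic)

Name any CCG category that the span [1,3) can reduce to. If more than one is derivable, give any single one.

NP\(NP\N)

[0,4] S   <
  [0,3] NP   <
    [0,1] "every" : NP\N
    [1,3] NP\(NP\N)   <
      [1,2] "from" : S
      [2,3] "plan" : (NP\(NP\N))\S
  [3,4] "liked" : S\NP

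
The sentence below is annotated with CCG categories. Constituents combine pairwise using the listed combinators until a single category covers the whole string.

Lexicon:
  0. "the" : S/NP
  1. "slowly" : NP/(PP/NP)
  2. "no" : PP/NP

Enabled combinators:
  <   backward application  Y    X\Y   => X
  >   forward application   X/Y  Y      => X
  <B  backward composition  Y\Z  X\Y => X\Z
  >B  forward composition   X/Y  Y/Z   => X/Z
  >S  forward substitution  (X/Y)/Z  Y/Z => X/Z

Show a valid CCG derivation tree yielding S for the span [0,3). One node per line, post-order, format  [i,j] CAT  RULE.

[0,3] S   >
  [0,1] "the" : S/NP
  [1,3] NP   >
    [1,2] "slowly" : NP/(PP/NP)
    [2,3] "no" : PP/NP

[0,1] S/NP  lex  "the"
[1,2] NP/(PP/NP)  lex  "slowly"
[2,3] PP/NP  lex  "no"
[1,3] NP  >  k=2
[0,3] S  >  k=1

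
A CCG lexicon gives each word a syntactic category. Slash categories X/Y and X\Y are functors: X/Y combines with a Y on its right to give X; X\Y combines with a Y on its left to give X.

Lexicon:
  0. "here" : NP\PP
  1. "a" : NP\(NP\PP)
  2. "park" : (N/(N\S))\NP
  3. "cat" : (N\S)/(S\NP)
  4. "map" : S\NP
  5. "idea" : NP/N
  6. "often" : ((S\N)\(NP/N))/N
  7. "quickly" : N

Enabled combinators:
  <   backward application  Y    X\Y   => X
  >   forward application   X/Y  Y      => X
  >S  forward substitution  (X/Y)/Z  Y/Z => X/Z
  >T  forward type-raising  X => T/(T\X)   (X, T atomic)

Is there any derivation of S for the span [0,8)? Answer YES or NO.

YES

[0,8] S   <
  [0,5] N   >
    [0,3] N/(N\S)   <
      [0,2] NP   <
        [0,1] "here" : NP\PP
        [1,2] "a" : NP\(NP\PP)
      [2,3] "park" : (N/(N\S))\NP
    [3,5] N\S   >
      [3,4] "cat" : (N\S)/(S\NP)
      [4,5] "map" : S\NP
  [5,8] S\N   <
    [5,6] "idea" : NP/N
    [6,8] (S\N)\(NP/N)   >
      [6,7] "often" : ((S\N)\(NP/N))/N
      [7,8] "quickly" : N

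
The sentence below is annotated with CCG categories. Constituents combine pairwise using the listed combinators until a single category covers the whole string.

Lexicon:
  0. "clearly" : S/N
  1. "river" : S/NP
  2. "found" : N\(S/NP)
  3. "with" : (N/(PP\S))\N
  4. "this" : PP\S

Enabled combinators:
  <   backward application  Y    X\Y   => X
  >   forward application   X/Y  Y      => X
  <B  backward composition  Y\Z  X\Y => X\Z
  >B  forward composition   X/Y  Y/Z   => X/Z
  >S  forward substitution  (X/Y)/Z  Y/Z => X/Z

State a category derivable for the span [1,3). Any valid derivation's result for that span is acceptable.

[0,5] S   >
  [0,1] "clearly" : S/N
  [1,5] N   >
    [1,4] N/(PP\S)   <
      [1,3] N   <
        [1,2] "river" : S/NP
        [2,3] "found" : N\(S/NP)
      [3,4] "with" : (N/(PP\S))\N
    [4,5] "this" : PP\S

N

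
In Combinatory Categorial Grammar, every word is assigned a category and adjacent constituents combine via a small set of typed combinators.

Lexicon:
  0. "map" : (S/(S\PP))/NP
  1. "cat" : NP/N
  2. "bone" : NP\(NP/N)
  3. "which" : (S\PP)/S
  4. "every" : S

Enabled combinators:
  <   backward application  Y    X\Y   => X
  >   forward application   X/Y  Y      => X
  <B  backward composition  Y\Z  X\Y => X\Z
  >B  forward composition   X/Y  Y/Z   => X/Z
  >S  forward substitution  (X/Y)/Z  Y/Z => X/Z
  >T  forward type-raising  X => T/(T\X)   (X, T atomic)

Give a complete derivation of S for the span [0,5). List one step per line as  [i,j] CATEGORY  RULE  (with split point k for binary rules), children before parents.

[0,1] (S/(S\PP))/NP  lex  "map"
[1,2] NP/N  lex  "cat"
[2,3] NP\(NP/N)  lex  "bone"
[1,3] NP  <  k=2
[0,3] S/(S\PP)  >  k=1
[3,4] (S\PP)/S  lex  "which"
[4,5] S  lex  "every"
[3,5] S\PP  >  k=4
[0,5] S  >  k=3

[0,5] S   >
  [0,3] S/(S\PP)   >
    [0,1] "map" : (S/(S\PP))/NP
    [1,3] NP   <
      [1,2] "cat" : NP/N
      [2,3] "bone" : NP\(NP/N)
  [3,5] S\PP   >
    [3,4] "which" : (S\PP)/S
    [4,5] "every" : S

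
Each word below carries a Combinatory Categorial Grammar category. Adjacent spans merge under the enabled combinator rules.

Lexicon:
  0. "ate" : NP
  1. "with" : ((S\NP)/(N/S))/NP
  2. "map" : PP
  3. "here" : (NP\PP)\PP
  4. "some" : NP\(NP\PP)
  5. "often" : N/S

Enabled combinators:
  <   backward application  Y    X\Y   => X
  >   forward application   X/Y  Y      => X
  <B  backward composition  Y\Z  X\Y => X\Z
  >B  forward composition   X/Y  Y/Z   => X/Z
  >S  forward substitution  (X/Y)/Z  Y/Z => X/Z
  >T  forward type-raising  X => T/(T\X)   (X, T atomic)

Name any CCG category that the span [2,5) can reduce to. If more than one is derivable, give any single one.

NP

[0,6] S   <
  [0,1] "ate" : NP
  [1,6] S\NP   >
    [1,5] (S\NP)/(N/S)   >
      [1,2] "with" : ((S\NP)/(N/S))/NP
      [2,5] NP   <
        [2,4] NP\PP   <
          [2,3] "map" : PP
          [3,4] "here" : (NP\PP)\PP
        [4,5] "some" : NP\(NP\PP)
    [5,6] "often" : N/S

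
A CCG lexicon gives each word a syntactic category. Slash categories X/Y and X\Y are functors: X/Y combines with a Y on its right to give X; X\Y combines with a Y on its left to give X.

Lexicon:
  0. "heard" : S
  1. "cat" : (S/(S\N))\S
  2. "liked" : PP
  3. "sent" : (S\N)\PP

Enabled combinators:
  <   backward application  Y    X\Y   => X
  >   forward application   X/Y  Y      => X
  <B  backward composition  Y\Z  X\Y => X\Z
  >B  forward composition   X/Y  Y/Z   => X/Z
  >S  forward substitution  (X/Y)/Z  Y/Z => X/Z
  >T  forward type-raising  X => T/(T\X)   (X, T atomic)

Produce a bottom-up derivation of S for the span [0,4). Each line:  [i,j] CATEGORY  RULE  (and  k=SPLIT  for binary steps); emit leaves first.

[0,1] S  lex  "heard"
[1,2] (S/(S\N))\S  lex  "cat"
[0,2] S/(S\N)  <  k=1
[2,3] PP  lex  "liked"
[3,4] (S\N)\PP  lex  "sent"
[2,4] S\N  <  k=3
[0,4] S  >  k=2

[0,4] S   >
  [0,2] S/(S\N)   <
    [0,1] "heard" : S
    [1,2] "cat" : (S/(S\N))\S
  [2,4] S\N   <
    [2,3] "liked" : PP
    [3,4] "sent" : (S\N)\PP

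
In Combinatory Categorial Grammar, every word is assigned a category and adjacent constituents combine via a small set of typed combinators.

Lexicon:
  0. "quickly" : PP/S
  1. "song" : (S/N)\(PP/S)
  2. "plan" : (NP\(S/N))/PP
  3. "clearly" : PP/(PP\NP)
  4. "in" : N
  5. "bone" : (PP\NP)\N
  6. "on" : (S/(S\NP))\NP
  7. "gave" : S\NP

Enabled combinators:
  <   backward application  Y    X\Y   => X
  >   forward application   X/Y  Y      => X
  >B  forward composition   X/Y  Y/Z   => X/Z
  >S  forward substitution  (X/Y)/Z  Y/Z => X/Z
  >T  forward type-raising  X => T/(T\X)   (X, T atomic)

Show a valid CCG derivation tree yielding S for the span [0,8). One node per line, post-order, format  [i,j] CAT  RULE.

[0,1] PP/S  lex  "quickly"
[1,2] (S/N)\(PP/S)  lex  "song"
[0,2] S/N  <  k=1
[2,3] (NP\(S/N))/PP  lex  "plan"
[3,4] PP/(PP\NP)  lex  "clearly"
[4,5] N  lex  "in"
[5,6] (PP\NP)\N  lex  "bone"
[4,6] PP\NP  <  k=5
[3,6] PP  >  k=4
[2,6] NP\(S/N)  >  k=3
[0,6] NP  <  k=2
[6,7] (S/(S\NP))\NP  lex  "on"
[0,7] S/(S\NP)  <  k=6
[7,8] S\NP  lex  "gave"
[0,8] S  >  k=7

[0,8] S   >
  [0,7] S/(S\NP)   <
    [0,6] NP   <
      [0,2] S/N   <
        [0,1] "quickly" : PP/S
        [1,2] "song" : (S/N)\(PP/S)
      [2,6] NP\(S/N)   >
        [2,3] "plan" : (NP\(S/N))/PP
        [3,6] PP   >
          [3,4] "clearly" : PP/(PP\NP)
          [4,6] PP\NP   <
            [4,5] "in" : N
            [5,6] "bone" : (PP\NP)\N
    [6,7] "on" : (S/(S\NP))\NP
  [7,8] "gave" : S\NP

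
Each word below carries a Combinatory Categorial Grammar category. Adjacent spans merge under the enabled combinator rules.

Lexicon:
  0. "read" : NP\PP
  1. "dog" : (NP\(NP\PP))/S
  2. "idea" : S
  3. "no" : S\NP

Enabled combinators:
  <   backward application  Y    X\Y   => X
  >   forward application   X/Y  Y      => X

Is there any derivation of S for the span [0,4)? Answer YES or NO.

YES

[0,4] S   <
  [0,3] NP   <
    [0,1] "read" : NP\PP
    [1,3] NP\(NP\PP)   >
      [1,2] "dog" : (NP\(NP\PP))/S
      [2,3] "idea" : S
  [3,4] "no" : S\NP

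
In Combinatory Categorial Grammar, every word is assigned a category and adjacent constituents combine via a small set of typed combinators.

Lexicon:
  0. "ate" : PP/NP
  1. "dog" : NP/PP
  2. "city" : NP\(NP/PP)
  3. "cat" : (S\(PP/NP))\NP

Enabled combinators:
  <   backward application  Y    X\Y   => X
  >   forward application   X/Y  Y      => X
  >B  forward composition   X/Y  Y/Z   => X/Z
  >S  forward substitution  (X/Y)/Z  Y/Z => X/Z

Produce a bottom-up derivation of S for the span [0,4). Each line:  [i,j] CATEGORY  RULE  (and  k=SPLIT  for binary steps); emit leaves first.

[0,1] PP/NP  lex  "ate"
[1,2] NP/PP  lex  "dog"
[2,3] NP\(NP/PP)  lex  "city"
[1,3] NP  <  k=2
[3,4] (S\(PP/NP))\NP  lex  "cat"
[1,4] S\(PP/NP)  <  k=3
[0,4] S  <  k=1

[0,4] S   <
  [0,1] "ate" : PP/NP
  [1,4] S\(PP/NP)   <
    [1,3] NP   <
      [1,2] "dog" : NP/PP
      [2,3] "city" : NP\(NP/PP)
    [3,4] "cat" : (S\(PP/NP))\NP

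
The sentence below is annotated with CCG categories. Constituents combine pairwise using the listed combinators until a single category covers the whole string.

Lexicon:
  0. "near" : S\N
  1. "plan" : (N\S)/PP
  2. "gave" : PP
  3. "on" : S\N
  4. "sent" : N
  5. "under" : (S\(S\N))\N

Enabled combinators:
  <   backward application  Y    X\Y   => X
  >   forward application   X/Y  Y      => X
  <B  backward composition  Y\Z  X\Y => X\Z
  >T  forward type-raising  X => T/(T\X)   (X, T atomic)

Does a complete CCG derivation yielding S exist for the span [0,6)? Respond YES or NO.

[0,6] S   <
  [0,4] S\N   <B
    [0,1] "near" : S\N
    [1,4] S\S   <B
      [1,3] N\S   >
        [1,2] "plan" : (N\S)/PP
        [2,3] "gave" : PP
      [3,4] "on" : S\N
  [4,6] S\(S\N)   <
    [4,5] "sent" : N
    [5,6] "under" : (S\(S\N))\N

YES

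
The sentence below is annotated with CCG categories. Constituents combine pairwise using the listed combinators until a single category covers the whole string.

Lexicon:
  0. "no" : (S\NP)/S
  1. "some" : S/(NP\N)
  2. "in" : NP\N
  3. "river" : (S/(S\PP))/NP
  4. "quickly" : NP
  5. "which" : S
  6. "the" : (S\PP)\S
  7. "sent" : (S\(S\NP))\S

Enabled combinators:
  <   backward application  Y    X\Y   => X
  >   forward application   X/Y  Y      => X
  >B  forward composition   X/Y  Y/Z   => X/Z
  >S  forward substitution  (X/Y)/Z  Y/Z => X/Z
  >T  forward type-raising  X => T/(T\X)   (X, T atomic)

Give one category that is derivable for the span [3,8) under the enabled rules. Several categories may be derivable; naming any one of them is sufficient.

[0,8] S   <
  [0,3] S\NP   >
    [0,1] "no" : (S\NP)/S
    [1,3] S   >
      [1,2] "some" : S/(NP\N)
      [2,3] "in" : NP\N
  [3,8] S\(S\NP)   <
    [3,7] S   >
      [3,5] S/(S\PP)   >
        [3,4] "river" : (S/(S\PP))/NP
        [4,5] "quickly" : NP
      [5,7] S\PP   <
        [5,6] "which" : S
        [6,7] "the" : (S\PP)\S
    [7,8] "sent" : (S\(S\NP))\S

S\(S\NP)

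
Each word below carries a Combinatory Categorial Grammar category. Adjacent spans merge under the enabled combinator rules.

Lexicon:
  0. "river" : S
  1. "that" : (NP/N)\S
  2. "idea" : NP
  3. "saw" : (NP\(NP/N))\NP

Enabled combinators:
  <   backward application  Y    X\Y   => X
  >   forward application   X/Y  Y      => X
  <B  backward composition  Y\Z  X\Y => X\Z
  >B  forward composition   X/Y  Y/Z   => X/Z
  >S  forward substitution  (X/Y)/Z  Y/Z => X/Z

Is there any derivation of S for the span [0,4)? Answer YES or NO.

S (NP/N)\S NP (NP\(NP/N))\NP
CKY chart[0,4] = {NP}; S ∉ chart

NO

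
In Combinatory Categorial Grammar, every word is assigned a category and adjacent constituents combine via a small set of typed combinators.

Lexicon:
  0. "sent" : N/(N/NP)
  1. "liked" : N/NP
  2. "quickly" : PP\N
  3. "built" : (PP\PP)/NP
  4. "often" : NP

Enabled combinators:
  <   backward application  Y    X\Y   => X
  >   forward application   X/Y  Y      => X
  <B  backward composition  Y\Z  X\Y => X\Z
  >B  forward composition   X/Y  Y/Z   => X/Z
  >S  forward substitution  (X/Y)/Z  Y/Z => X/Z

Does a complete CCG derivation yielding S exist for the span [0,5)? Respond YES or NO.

NO

N/(N/NP) N/NP PP\N (PP\PP)/NP NP
CKY chart[0,5] = {PP}; S ∉ chart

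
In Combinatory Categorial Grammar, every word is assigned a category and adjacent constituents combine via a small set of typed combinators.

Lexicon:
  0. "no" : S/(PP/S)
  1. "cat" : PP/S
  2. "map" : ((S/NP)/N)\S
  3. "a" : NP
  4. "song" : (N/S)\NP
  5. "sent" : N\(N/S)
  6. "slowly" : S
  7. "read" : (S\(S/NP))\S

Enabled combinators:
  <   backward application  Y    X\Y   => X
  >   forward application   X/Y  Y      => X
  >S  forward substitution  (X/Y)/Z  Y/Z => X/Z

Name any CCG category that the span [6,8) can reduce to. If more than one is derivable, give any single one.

S\(S/NP)

[0,8] S   <
  [0,6] S/NP   >
    [0,3] (S/NP)/N   <
      [0,2] S   >
        [0,1] "no" : S/(PP/S)
        [1,2] "cat" : PP/S
      [2,3] "map" : ((S/NP)/N)\S
    [3,6] N   <
      [3,5] N/S   <
        [3,4] "a" : NP
        [4,5] "song" : (N/S)\NP
      [5,6] "sent" : N\(N/S)
  [6,8] S\(S/NP)   <
    [6,7] "slowly" : S
    [7,8] "read" : (S\(S/NP))\S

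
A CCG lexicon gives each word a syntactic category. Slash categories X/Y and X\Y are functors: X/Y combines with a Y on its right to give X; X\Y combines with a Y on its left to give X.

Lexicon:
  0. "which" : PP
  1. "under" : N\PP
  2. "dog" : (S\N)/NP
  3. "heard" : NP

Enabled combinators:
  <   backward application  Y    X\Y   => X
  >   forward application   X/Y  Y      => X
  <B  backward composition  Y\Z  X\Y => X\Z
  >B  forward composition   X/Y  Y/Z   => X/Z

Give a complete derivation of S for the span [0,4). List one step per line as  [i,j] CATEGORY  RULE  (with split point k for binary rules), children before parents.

[0,1] PP  lex  "which"
[1,2] N\PP  lex  "under"
[2,3] (S\N)/NP  lex  "dog"
[3,4] NP  lex  "heard"
[2,4] S\N  >  k=3
[1,4] S\PP  <B  k=2
[0,4] S  <  k=1

[0,4] S   <
  [0,1] "which" : PP
  [1,4] S\PP   <B
    [1,2] "under" : N\PP
    [2,4] S\N   >
      [2,3] "dog" : (S\N)/NP
      [3,4] "heard" : NP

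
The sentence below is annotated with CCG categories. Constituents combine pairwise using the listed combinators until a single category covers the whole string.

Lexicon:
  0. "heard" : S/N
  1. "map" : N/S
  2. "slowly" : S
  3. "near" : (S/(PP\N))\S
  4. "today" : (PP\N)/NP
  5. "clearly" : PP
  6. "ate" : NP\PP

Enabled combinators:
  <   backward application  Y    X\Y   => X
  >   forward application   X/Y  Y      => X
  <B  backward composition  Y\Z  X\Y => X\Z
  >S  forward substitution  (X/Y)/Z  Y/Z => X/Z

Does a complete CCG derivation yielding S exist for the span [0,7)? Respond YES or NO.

[0,7] S   >
  [0,4] S/(PP\N)   <
    [0,3] S   >
      [0,1] "heard" : S/N
      [1,3] N   >
        [1,2] "map" : N/S
        [2,3] "slowly" : S
    [3,4] "near" : (S/(PP\N))\S
  [4,7] PP\N   >
    [4,5] "today" : (PP\N)/NP
    [5,7] NP   <
      [5,6] "clearly" : PP
      [6,7] "ate" : NP\PP

YES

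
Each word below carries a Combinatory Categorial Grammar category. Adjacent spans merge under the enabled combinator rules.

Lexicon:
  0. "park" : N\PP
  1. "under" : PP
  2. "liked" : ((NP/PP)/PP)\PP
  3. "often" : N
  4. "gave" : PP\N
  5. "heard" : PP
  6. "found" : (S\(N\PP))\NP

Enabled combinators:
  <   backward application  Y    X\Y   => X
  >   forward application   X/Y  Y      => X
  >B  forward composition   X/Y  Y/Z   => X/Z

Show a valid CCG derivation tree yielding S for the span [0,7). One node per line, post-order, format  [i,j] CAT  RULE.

[0,1] N\PP  lex  "park"
[1,2] PP  lex  "under"
[2,3] ((NP/PP)/PP)\PP  lex  "liked"
[1,3] (NP/PP)/PP  <  k=2
[3,4] N  lex  "often"
[4,5] PP\N  lex  "gave"
[3,5] PP  <  k=4
[1,5] NP/PP  >  k=3
[5,6] PP  lex  "heard"
[1,6] NP  >  k=5
[6,7] (S\(N\PP))\NP  lex  "found"
[1,7] S\(N\PP)  <  k=6
[0,7] S  <  k=1

[0,7] S   <
  [0,1] "park" : N\PP
  [1,7] S\(N\PP)   <
    [1,6] NP   >
      [1,5] NP/PP   >
        [1,3] (NP/PP)/PP   <
          [1,2] "under" : PP
          [2,3] "liked" : ((NP/PP)/PP)\PP
        [3,5] PP   <
          [3,4] "often" : N
          [4,5] "gave" : PP\N
      [5,6] "heard" : PP
    [6,7] "found" : (S\(N\PP))\NP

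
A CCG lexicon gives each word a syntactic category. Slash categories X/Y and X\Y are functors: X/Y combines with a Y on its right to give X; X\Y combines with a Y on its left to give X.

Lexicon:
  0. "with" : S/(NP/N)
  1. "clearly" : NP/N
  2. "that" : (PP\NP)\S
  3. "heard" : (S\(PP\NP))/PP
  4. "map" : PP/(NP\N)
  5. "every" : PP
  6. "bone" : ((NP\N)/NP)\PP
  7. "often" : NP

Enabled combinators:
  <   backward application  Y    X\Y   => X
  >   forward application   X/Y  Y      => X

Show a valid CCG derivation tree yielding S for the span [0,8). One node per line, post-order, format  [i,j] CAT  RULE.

[0,1] S/(NP/N)  lex  "with"
[1,2] NP/N  lex  "clearly"
[0,2] S  >  k=1
[2,3] (PP\NP)\S  lex  "that"
[0,3] PP\NP  <  k=2
[3,4] (S\(PP\NP))/PP  lex  "heard"
[4,5] PP/(NP\N)  lex  "map"
[5,6] PP  lex  "every"
[6,7] ((NP\N)/NP)\PP  lex  "bone"
[5,7] (NP\N)/NP  <  k=6
[7,8] NP  lex  "often"
[5,8] NP\N  >  k=7
[4,8] PP  >  k=5
[3,8] S\(PP\NP)  >  k=4
[0,8] S  <  k=3

[0,8] S   <
  [0,3] PP\NP   <
    [0,2] S   >
      [0,1] "with" : S/(NP/N)
      [1,2] "clearly" : NP/N
    [2,3] "that" : (PP\NP)\S
  [3,8] S\(PP\NP)   >
    [3,4] "heard" : (S\(PP\NP))/PP
    [4,8] PP   >
      [4,5] "map" : PP/(NP\N)
      [5,8] NP\N   >
        [5,7] (NP\N)/NP   <
          [5,6] "every" : PP
          [6,7] "bone" : ((NP\N)/NP)\PP
        [7,8] "often" : NP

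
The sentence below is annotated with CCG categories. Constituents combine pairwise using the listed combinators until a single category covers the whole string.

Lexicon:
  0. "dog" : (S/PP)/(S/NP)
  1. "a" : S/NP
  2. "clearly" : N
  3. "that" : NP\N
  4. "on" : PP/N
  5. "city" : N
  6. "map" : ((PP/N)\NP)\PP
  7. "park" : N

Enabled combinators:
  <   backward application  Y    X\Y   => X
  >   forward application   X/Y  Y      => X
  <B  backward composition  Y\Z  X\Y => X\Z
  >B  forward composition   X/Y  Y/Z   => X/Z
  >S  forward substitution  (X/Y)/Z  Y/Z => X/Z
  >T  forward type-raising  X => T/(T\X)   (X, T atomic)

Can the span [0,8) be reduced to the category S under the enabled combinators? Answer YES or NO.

[0,8] S   >
  [0,2] S/PP   >
    [0,1] "dog" : (S/PP)/(S/NP)
    [1,2] "a" : S/NP
  [2,8] PP   >
    [2,7] PP/N   <
      [2,4] NP   >
        [2,3] NP/(NP\N)   >T
          [2,3] "clearly" : N
        [3,4] "that" : NP\N
      [4,7] (PP/N)\NP   <
        [4,6] PP   >
          [4,5] "on" : PP/N
          [5,6] "city" : N
        [6,7] "map" : ((PP/N)\NP)\PP
    [7,8] "park" : N

YES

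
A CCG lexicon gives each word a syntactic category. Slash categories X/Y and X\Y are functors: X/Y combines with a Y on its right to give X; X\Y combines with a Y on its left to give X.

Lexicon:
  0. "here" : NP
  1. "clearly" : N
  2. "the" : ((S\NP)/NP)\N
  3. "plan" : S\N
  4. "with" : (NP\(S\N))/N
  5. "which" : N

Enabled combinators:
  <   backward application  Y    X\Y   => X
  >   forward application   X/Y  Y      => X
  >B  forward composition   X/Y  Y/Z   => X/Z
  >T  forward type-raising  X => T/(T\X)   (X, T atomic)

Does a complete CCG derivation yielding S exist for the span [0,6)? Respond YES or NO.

[0,6] S   >
  [0,1] S/(S\NP)   >T
    [0,1] "here" : NP
  [1,6] S\NP   >
    [1,3] (S\NP)/NP   <
      [1,2] "clearly" : N
      [2,3] "the" : ((S\NP)/NP)\N
    [3,6] NP   <
      [3,4] "plan" : S\N
      [4,6] NP\(S\N)   >
        [4,5] "with" : (NP\(S\N))/N
        [5,6] "which" : N

YES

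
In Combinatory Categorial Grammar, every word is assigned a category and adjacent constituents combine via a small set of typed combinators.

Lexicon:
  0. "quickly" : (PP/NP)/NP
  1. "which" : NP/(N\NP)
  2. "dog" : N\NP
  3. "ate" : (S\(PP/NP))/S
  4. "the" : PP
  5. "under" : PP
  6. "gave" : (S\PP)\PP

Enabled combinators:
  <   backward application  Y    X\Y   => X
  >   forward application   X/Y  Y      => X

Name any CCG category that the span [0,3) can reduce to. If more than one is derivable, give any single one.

[0,7] S   <
  [0,3] PP/NP   >
    [0,1] "quickly" : (PP/NP)/NP
    [1,3] NP   >
      [1,2] "which" : NP/(N\NP)
      [2,3] "dog" : N\NP
  [3,7] S\(PP/NP)   >
    [3,4] "ate" : (S\(PP/NP))/S
    [4,7] S   <
      [4,5] "the" : PP
      [5,7] S\PP   <
        [5,6] "under" : PP
        [6,7] "gave" : (S\PP)\PP

PP/NP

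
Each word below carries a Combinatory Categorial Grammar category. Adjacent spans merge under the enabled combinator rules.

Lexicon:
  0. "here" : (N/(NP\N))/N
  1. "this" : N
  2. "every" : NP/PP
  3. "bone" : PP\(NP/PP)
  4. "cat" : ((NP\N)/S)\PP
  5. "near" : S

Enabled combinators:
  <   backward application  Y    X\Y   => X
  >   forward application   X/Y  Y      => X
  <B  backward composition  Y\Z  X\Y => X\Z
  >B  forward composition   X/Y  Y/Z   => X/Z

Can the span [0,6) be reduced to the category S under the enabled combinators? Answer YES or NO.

NO

(N/(NP\N))/N N NP/PP PP\(NP/PP) ((NP\N)/S)\PP S
CKY chart[0,6] = {N}; S ∉ chart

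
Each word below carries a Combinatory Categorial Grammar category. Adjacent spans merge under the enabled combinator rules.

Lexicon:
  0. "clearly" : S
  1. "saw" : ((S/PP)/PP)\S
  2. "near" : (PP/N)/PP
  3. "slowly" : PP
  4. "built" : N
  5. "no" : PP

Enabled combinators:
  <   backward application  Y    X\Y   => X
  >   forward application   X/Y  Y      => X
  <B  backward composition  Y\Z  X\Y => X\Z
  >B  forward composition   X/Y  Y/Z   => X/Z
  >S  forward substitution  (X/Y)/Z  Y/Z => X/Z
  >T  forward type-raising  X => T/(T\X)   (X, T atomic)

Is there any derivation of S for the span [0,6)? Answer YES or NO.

YES

[0,6] S   >
  [0,5] S/PP   >
    [0,2] (S/PP)/PP   <
      [0,1] "clearly" : S
      [1,2] "saw" : ((S/PP)/PP)\S
    [2,5] PP   >
      [2,4] PP/N   >
        [2,3] "near" : (PP/N)/PP
        [3,4] "slowly" : PP
      [4,5] "built" : N
  [5,6] "no" : PP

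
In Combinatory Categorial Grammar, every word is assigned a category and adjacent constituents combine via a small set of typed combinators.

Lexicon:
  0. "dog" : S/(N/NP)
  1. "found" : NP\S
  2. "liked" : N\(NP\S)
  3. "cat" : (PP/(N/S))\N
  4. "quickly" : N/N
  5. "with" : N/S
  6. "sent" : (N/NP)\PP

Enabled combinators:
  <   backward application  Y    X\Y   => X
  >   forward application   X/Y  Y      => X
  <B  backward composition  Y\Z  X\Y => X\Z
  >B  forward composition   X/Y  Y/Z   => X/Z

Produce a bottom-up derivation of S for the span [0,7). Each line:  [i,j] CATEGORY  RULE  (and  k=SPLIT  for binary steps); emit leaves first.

[0,1] S/(N/NP)  lex  "dog"
[1,2] NP\S  lex  "found"
[2,3] N\(NP\S)  lex  "liked"
[1,3] N  <  k=2
[3,4] (PP/(N/S))\N  lex  "cat"
[1,4] PP/(N/S)  <  k=3
[4,5] N/N  lex  "quickly"
[5,6] N/S  lex  "with"
[4,6] N/S  >B  k=5
[1,6] PP  >  k=4
[6,7] (N/NP)\PP  lex  "sent"
[1,7] N/NP  <  k=6
[0,7] S  >  k=1

[0,7] S   >
  [0,1] "dog" : S/(N/NP)
  [1,7] N/NP   <
    [1,6] PP   >
      [1,4] PP/(N/S)   <
        [1,3] N   <
          [1,2] "found" : NP\S
          [2,3] "liked" : N\(NP\S)
        [3,4] "cat" : (PP/(N/S))\N
      [4,6] N/S   >B
        [4,5] "quickly" : N/N
        [5,6] "with" : N/S
    [6,7] "sent" : (N/NP)\PP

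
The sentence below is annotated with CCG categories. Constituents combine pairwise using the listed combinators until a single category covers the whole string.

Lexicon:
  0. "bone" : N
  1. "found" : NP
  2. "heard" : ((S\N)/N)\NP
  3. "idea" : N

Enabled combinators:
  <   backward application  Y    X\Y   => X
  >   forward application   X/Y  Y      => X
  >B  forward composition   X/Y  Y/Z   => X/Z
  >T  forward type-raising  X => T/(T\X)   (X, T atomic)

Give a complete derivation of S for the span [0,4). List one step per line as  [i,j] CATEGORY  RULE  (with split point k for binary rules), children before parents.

[0,4] S   >
  [0,1] S/(S\N)   >T
    [0,1] "bone" : N
  [1,4] S\N   >
    [1,3] (S\N)/N   <
      [1,2] "found" : NP
      [2,3] "heard" : ((S\N)/N)\NP
    [3,4] "idea" : N

[0,1] N  lex  "bone"
[0,1] S/(S\N)  >T
[1,2] NP  lex  "found"
[2,3] ((S\N)/N)\NP  lex  "heard"
[1,3] (S\N)/N  <  k=2
[3,4] N  lex  "idea"
[1,4] S\N  >  k=3
[0,4] S  >  k=1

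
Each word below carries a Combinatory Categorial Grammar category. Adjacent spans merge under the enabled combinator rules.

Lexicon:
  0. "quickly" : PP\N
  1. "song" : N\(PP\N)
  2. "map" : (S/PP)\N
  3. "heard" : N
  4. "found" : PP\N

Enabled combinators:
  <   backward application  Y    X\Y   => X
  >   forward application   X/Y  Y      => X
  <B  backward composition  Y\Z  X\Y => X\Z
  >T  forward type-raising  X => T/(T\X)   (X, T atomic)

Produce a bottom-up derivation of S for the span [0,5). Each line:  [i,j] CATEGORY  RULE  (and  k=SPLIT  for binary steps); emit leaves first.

[0,5] S   >
  [0,3] S/PP   <
    [0,2] N   <
      [0,1] "quickly" : PP\N
      [1,2] "song" : N\(PP\N)
    [2,3] "map" : (S/PP)\N
  [3,5] PP   <
    [3,4] "heard" : N
    [4,5] "found" : PP\N

[0,1] PP\N  lex  "quickly"
[1,2] N\(PP\N)  lex  "song"
[0,2] N  <  k=1
[2,3] (S/PP)\N  lex  "map"
[0,3] S/PP  <  k=2
[3,4] N  lex  "heard"
[4,5] PP\N  lex  "found"
[3,5] PP  <  k=4
[0,5] S  >  k=3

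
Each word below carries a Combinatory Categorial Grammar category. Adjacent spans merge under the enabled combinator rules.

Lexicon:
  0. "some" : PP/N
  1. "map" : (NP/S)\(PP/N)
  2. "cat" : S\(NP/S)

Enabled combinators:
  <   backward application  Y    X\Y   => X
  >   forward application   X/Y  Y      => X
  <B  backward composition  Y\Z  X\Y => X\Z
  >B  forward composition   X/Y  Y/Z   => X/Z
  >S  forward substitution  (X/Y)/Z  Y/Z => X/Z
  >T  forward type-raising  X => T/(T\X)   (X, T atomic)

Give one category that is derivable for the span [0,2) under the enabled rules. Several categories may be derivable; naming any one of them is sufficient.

[0,3] S   <
  [0,2] NP/S   <
    [0,1] "some" : PP/N
    [1,2] "map" : (NP/S)\(PP/N)
  [2,3] "cat" : S\(NP/S)

NP/S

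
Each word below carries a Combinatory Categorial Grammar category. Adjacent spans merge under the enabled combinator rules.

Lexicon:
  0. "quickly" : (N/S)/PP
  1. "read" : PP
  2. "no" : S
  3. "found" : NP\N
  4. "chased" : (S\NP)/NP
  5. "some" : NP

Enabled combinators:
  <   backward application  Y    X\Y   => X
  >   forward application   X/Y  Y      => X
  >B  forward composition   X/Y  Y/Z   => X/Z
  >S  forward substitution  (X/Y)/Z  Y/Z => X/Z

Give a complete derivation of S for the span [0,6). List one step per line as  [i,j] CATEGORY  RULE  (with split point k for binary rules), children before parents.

[0,1] (N/S)/PP  lex  "quickly"
[1,2] PP  lex  "read"
[0,2] N/S  >  k=1
[2,3] S  lex  "no"
[0,3] N  >  k=2
[3,4] NP\N  lex  "found"
[0,4] NP  <  k=3
[4,5] (S\NP)/NP  lex  "chased"
[5,6] NP  lex  "some"
[4,6] S\NP  >  k=5
[0,6] S  <  k=4

[0,6] S   <
  [0,4] NP   <
    [0,3] N   >
      [0,2] N/S   >
        [0,1] "quickly" : (N/S)/PP
        [1,2] "read" : PP
      [2,3] "no" : S
    [3,4] "found" : NP\N
  [4,6] S\NP   >
    [4,5] "chased" : (S\NP)/NP
    [5,6] "some" : NP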